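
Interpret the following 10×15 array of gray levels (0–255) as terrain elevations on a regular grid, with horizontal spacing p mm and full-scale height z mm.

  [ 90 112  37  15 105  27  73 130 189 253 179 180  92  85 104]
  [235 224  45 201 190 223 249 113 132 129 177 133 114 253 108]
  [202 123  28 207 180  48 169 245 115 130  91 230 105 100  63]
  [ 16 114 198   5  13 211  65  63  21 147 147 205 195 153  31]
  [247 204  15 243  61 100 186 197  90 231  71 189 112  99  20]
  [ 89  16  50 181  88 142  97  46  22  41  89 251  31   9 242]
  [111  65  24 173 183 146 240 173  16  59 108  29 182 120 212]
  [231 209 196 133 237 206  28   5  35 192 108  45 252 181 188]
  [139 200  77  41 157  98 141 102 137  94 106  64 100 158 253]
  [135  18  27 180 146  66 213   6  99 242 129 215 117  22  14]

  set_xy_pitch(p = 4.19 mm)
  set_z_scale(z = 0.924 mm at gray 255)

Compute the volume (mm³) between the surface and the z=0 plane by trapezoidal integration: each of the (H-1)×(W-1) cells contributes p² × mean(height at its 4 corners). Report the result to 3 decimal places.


1013.372

height_mm = gray/255 × 0.924; cell vol = 4.19² × mean(4 corners)
unit = 4.19² × 0.924 / (4×255) = 0.0159038 mm³ per gray-sum
row 0: Σ corner-gray over 14 cells = 7857  → 124.9559
row 1: Σ corner-gray over 14 cells = 8516  → 135.4364
row 2: Σ corner-gray over 14 cells = 6928  → 110.1813
row 3: Σ corner-gray over 14 cells = 6984  → 111.0719
row 4: Σ corner-gray over 14 cells = 6320  → 100.5118
row 5: Σ corner-gray over 14 cells = 5816  → 92.4963
row 6: Σ corner-gray over 14 cells = 7432  → 118.1968
row 7: Σ corner-gray over 14 cells = 7415  → 117.9264
row 8: Σ corner-gray over 14 cells = 6451  → 102.5952
Σ rows: total corner-gray = 63719  → 1013.3718 mm³


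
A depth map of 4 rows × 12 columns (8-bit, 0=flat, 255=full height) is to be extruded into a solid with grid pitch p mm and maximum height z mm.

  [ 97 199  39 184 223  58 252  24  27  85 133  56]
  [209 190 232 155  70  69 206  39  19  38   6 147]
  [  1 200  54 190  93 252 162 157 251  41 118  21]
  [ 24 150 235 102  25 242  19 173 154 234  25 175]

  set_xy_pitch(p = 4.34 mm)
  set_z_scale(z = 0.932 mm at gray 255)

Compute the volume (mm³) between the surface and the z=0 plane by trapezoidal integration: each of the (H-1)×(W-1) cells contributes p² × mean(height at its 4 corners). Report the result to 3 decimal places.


height_mm = gray/255 × 0.932; cell vol = 4.34² × mean(4 corners)
unit = 4.34² × 0.932 / (4×255) = 0.0172106 mm³ per gray-sum
row 0: Σ corner-gray over 11 cells = 5005  → 86.1389
row 1: Σ corner-gray over 11 cells = 5462  → 94.0041
row 2: Σ corner-gray over 11 cells = 5975  → 102.8331
Σ rows: total corner-gray = 16442  → 282.9762 mm³

282.976


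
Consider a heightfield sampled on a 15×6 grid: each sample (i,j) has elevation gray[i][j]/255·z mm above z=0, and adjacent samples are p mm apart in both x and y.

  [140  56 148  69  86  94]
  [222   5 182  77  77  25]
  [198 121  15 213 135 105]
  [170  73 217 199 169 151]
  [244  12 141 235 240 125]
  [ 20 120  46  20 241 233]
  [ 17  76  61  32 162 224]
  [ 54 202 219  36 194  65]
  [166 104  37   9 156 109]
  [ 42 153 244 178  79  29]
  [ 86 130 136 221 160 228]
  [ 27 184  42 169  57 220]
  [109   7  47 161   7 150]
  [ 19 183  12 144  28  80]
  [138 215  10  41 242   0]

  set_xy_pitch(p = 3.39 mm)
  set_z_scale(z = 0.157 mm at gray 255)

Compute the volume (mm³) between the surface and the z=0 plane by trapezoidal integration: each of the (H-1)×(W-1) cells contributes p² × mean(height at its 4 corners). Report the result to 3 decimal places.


height_mm = gray/255 × 0.157; cell vol = 3.39² × mean(4 corners)
unit = 3.39² × 0.157 / (4×255) = 0.00176888 mm³ per gray-sum
row 0: Σ corner-gray over 5 cells = 1881  → 3.3273
row 1: Σ corner-gray over 5 cells = 2200  → 3.8915
row 2: Σ corner-gray over 5 cells = 2908  → 5.1439
row 3: Σ corner-gray over 5 cells = 3262  → 5.7701
row 4: Σ corner-gray over 5 cells = 2732  → 4.8326
row 5: Σ corner-gray over 5 cells = 2010  → 3.5555
row 6: Σ corner-gray over 5 cells = 2324  → 4.1109
row 7: Σ corner-gray over 5 cells = 2308  → 4.0826
row 8: Σ corner-gray over 5 cells = 2266  → 4.0083
row 9: Σ corner-gray over 5 cells = 2987  → 5.2837
row 10: Σ corner-gray over 5 cells = 2759  → 4.8803
row 11: Σ corner-gray over 5 cells = 1854  → 3.2795
row 12: Σ corner-gray over 5 cells = 1536  → 2.7170
row 13: Σ corner-gray over 5 cells = 1987  → 3.5148
Σ rows: total corner-gray = 33014  → 58.3979 mm³

58.398


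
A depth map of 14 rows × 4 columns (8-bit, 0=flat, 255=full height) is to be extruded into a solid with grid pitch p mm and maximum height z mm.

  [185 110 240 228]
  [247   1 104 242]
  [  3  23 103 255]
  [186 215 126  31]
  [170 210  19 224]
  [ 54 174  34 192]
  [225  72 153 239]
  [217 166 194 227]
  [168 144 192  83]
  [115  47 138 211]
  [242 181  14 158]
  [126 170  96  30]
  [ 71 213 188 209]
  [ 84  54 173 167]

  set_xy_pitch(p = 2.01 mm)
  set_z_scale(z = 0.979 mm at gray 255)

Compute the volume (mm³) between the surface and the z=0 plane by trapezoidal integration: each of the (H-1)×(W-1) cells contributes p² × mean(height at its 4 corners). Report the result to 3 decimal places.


height_mm = gray/255 × 0.979; cell vol = 2.01² × mean(4 corners)
unit = 2.01² × 0.979 / (4×255) = 0.0038777 mm³ per gray-sum
row 0: Σ corner-gray over 3 cells = 1812  → 7.0264
row 1: Σ corner-gray over 3 cells = 1209  → 4.6881
row 2: Σ corner-gray over 3 cells = 1409  → 5.4637
row 3: Σ corner-gray over 3 cells = 1751  → 6.7899
row 4: Σ corner-gray over 3 cells = 1514  → 5.8708
row 5: Σ corner-gray over 3 cells = 1576  → 6.1113
row 6: Σ corner-gray over 3 cells = 2078  → 8.0579
row 7: Σ corner-gray over 3 cells = 2087  → 8.0928
row 8: Σ corner-gray over 3 cells = 1619  → 6.2780
row 9: Σ corner-gray over 3 cells = 1486  → 5.7623
row 10: Σ corner-gray over 3 cells = 1478  → 5.7312
row 11: Σ corner-gray over 3 cells = 1770  → 6.8635
row 12: Σ corner-gray over 3 cells = 1787  → 6.9295
Σ rows: total corner-gray = 21576  → 83.6653 mm³

83.665


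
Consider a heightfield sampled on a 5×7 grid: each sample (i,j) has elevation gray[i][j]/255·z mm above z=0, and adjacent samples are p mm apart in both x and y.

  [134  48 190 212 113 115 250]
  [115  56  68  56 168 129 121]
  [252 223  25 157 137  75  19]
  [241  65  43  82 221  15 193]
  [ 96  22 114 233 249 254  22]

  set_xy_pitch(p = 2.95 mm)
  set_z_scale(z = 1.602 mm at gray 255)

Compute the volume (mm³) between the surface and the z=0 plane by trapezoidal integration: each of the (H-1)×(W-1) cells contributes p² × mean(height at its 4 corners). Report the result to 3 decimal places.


height_mm = gray/255 × 1.602; cell vol = 2.95² × mean(4 corners)
unit = 2.95² × 1.602 / (4×255) = 0.013668 mm³ per gray-sum
row 0: Σ corner-gray over 6 cells = 2930  → 40.0474
row 1: Σ corner-gray over 6 cells = 2695  → 36.8354
row 2: Σ corner-gray over 6 cells = 2791  → 38.1475
row 3: Σ corner-gray over 6 cells = 3148  → 43.0270
Σ rows: total corner-gray = 11564  → 158.0573 mm³

158.057


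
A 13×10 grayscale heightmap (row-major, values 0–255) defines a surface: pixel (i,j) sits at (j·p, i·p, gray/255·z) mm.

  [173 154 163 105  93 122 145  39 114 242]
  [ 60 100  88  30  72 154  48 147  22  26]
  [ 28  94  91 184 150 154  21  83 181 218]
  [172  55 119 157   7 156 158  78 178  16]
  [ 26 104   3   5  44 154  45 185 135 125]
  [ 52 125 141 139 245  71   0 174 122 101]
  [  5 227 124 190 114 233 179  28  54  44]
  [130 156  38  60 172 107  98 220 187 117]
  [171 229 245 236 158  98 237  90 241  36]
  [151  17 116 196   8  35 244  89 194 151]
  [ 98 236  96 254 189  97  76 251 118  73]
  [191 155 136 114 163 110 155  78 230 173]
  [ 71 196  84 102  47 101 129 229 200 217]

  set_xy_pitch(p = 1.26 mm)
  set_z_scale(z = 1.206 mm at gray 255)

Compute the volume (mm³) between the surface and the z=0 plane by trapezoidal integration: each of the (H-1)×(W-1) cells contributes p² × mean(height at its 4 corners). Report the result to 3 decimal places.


height_mm = gray/255 × 1.206; cell vol = 1.26² × mean(4 corners)
unit = 1.26² × 1.206 / (4×255) = 0.0018771 mm³ per gray-sum
row 0: Σ corner-gray over 9 cells = 3693  → 6.9321
row 1: Σ corner-gray over 9 cells = 3570  → 6.7013
row 2: Σ corner-gray over 9 cells = 4166  → 7.8200
row 3: Σ corner-gray over 9 cells = 3505  → 6.5792
row 4: Σ corner-gray over 9 cells = 3688  → 6.9228
row 5: Σ corner-gray over 9 cells = 4534  → 8.5108
row 6: Σ corner-gray over 9 cells = 4670  → 8.7661
row 7: Σ corner-gray over 9 cells = 5598  → 10.5080
row 8: Σ corner-gray over 9 cells = 5375  → 10.0894
row 9: Σ corner-gray over 9 cells = 4905  → 9.2072
row 10: Σ corner-gray over 9 cells = 5451  → 10.2321
row 11: Σ corner-gray over 9 cells = 5110  → 9.5920
Σ rows: total corner-gray = 54265  → 101.8610 mm³

101.861


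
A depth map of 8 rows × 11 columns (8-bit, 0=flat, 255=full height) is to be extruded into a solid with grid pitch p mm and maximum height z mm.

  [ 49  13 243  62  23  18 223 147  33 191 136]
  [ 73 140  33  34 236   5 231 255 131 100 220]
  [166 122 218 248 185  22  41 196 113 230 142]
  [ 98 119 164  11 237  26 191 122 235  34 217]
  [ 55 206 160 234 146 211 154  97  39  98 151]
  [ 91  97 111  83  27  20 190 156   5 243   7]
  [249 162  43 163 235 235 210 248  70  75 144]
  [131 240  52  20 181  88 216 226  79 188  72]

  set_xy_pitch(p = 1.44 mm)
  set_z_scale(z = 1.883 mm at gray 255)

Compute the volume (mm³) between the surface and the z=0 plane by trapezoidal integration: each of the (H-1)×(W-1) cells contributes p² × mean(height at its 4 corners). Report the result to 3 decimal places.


height_mm = gray/255 × 1.883; cell vol = 1.44² × mean(4 corners)
unit = 1.44² × 1.883 / (4×255) = 0.00382803 mm³ per gray-sum
row 0: Σ corner-gray over 10 cells = 4714  → 18.0453
row 1: Σ corner-gray over 10 cells = 5681  → 21.7470
row 2: Σ corner-gray over 10 cells = 5651  → 21.6322
row 3: Σ corner-gray over 10 cells = 5489  → 21.0120
row 4: Σ corner-gray over 10 cells = 4858  → 18.5966
row 5: Σ corner-gray over 10 cells = 5237  → 20.0474
row 6: Σ corner-gray over 10 cells = 6058  → 23.1902
Σ rows: total corner-gray = 37688  → 144.2707 mm³

144.271


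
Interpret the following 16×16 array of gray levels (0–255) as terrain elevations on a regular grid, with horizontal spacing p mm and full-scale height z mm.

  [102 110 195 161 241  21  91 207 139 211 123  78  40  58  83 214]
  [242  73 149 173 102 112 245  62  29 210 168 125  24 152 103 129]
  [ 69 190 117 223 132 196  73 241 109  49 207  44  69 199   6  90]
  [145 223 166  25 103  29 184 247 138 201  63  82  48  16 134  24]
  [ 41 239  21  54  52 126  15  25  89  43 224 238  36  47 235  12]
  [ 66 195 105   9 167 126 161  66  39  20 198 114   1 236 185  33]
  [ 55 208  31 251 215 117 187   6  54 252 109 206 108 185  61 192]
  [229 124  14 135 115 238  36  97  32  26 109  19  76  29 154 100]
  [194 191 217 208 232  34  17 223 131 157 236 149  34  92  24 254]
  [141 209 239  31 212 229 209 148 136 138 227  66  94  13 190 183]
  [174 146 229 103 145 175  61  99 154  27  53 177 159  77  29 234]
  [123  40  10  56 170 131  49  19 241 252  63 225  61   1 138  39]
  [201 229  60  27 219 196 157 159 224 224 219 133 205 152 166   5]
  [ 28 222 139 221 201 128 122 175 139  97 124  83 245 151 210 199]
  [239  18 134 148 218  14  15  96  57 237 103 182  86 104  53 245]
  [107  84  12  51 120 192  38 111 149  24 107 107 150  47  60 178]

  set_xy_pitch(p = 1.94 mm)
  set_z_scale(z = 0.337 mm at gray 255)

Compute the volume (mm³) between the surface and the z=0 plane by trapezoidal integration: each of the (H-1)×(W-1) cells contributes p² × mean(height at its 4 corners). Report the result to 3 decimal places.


height_mm = gray/255 × 0.337; cell vol = 1.94² × mean(4 corners)
unit = 1.94² × 0.337 / (4×255) = 0.00124346 mm³ per gray-sum
row 0: Σ corner-gray over 15 cells = 7657  → 9.5212
row 1: Σ corner-gray over 15 cells = 7694  → 9.5672
row 2: Σ corner-gray over 15 cells = 7356  → 9.1469
row 3: Σ corner-gray over 15 cells = 6428  → 7.9930
row 4: Σ corner-gray over 15 cells = 6284  → 7.8139
row 5: Σ corner-gray over 15 cells = 7570  → 9.4130
row 6: Σ corner-gray over 15 cells = 6964  → 8.6595
row 7: Σ corner-gray over 15 cells = 7075  → 8.7975
row 8: Σ corner-gray over 15 cells = 8944  → 11.1215
row 9: Σ corner-gray over 15 cells = 8282  → 10.2984
row 10: Σ corner-gray over 15 cells = 6750  → 8.3934
row 11: Σ corner-gray over 15 cells = 8020  → 9.9726
row 12: Σ corner-gray over 15 cells = 9687  → 12.0454
row 13: Σ corner-gray over 15 cells = 8155  → 10.1404
row 14: Σ corner-gray over 15 cells = 6203  → 7.7132
Σ rows: total corner-gray = 113069  → 140.5972 mm³

140.597


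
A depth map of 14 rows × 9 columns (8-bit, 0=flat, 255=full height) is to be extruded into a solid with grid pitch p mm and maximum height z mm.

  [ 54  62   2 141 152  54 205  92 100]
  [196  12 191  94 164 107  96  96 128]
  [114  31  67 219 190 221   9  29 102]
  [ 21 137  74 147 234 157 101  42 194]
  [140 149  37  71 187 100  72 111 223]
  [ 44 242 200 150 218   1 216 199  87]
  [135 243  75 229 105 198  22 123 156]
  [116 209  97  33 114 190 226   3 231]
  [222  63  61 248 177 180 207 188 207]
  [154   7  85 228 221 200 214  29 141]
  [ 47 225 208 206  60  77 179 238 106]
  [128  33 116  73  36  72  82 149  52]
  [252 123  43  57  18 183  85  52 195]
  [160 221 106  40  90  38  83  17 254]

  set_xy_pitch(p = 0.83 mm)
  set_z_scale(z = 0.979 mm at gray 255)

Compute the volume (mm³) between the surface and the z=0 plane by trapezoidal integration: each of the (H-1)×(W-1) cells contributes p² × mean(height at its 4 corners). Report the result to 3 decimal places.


34.780

height_mm = gray/255 × 0.979; cell vol = 0.83² × mean(4 corners)
unit = 0.83² × 0.979 / (4×255) = 0.000661209 mm³ per gray-sum
row 0: Σ corner-gray over 8 cells = 3414  → 2.2574
row 1: Σ corner-gray over 8 cells = 3592  → 2.3751
row 2: Σ corner-gray over 8 cells = 3747  → 2.4775
row 3: Σ corner-gray over 8 cells = 3816  → 2.5232
row 4: Σ corner-gray over 8 cells = 4400  → 2.9093
row 5: Σ corner-gray over 8 cells = 4864  → 3.2161
row 6: Σ corner-gray over 8 cells = 4372  → 2.8908
row 7: Σ corner-gray over 8 cells = 4768  → 3.1526
row 8: Σ corner-gray over 8 cells = 4940  → 3.2664
row 9: Σ corner-gray over 8 cells = 4802  → 3.1751
row 10: Σ corner-gray over 8 cells = 3841  → 2.5397
row 11: Σ corner-gray over 8 cells = 2871  → 1.8983
row 12: Σ corner-gray over 8 cells = 3173  → 2.0980
Σ rows: total corner-gray = 52600  → 34.7796 mm³


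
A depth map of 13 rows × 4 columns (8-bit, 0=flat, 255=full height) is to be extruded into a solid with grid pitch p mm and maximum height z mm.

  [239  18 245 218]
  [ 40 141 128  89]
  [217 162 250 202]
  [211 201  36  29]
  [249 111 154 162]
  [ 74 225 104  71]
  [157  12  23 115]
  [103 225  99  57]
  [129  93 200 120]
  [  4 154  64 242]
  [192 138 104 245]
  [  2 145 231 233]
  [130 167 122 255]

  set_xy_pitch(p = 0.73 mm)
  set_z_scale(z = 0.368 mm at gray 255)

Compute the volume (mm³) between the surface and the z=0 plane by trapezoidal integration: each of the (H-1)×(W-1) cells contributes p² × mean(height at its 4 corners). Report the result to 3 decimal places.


height_mm = gray/255 × 0.368; cell vol = 0.73² × mean(4 corners)
unit = 0.73² × 0.368 / (4×255) = 0.000192262 mm³ per gray-sum
row 0: Σ corner-gray over 3 cells = 1650  → 0.3172
row 1: Σ corner-gray over 3 cells = 1910  → 0.3672
row 2: Σ corner-gray over 3 cells = 1957  → 0.3763
row 3: Σ corner-gray over 3 cells = 1655  → 0.3182
row 4: Σ corner-gray over 3 cells = 1744  → 0.3353
row 5: Σ corner-gray over 3 cells = 1145  → 0.2201
row 6: Σ corner-gray over 3 cells = 1150  → 0.2211
row 7: Σ corner-gray over 3 cells = 1643  → 0.3159
row 8: Σ corner-gray over 3 cells = 1517  → 0.2917
row 9: Σ corner-gray over 3 cells = 1603  → 0.3082
row 10: Σ corner-gray over 3 cells = 1908  → 0.3668
row 11: Σ corner-gray over 3 cells = 1950  → 0.3749
Σ rows: total corner-gray = 19832  → 3.8129 mm³

3.813


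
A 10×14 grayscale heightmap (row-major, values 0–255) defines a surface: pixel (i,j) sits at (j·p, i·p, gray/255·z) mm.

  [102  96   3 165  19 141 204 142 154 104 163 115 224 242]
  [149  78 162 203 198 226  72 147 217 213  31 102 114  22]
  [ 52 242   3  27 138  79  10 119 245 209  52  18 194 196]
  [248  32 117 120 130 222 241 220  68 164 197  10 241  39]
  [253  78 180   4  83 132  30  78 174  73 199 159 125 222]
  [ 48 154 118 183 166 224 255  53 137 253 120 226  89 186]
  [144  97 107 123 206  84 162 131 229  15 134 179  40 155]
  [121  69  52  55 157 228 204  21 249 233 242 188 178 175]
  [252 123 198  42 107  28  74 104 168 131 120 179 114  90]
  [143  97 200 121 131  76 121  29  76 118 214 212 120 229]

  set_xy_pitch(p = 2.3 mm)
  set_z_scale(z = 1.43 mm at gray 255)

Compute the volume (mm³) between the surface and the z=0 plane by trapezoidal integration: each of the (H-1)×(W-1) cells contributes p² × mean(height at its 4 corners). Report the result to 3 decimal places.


height_mm = gray/255 × 1.43; cell vol = 2.3² × mean(4 corners)
unit = 2.3² × 1.43 / (4×255) = 0.00741637 mm³ per gray-sum
row 0: Σ corner-gray over 13 cells = 7101  → 52.6637
row 1: Σ corner-gray over 13 cells = 6617  → 49.0741
row 2: Σ corner-gray over 13 cells = 6731  → 49.9196
row 3: Σ corner-gray over 13 cells = 6916  → 51.2916
row 4: Σ corner-gray over 13 cells = 7295  → 54.1024
row 5: Σ corner-gray over 13 cells = 7503  → 55.6450
row 6: Σ corner-gray over 13 cells = 7361  → 54.5919
row 7: Σ corner-gray over 13 cells = 7166  → 53.1457
row 8: Σ corner-gray over 13 cells = 6520  → 48.3547
Σ rows: total corner-gray = 63210  → 468.7889 mm³

468.789


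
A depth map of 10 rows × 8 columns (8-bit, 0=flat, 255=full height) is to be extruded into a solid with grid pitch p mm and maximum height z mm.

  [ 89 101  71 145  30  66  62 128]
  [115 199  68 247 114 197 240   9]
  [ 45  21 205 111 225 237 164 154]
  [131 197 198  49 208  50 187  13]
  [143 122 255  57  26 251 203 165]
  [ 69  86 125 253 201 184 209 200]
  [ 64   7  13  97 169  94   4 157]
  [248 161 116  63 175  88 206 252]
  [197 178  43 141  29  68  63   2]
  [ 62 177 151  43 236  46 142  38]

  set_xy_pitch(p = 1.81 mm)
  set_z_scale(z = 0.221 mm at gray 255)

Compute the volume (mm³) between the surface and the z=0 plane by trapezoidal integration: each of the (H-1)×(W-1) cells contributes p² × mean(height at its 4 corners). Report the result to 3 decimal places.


height_mm = gray/255 × 0.221; cell vol = 1.81² × mean(4 corners)
unit = 1.81² × 0.221 / (4×255) = 0.000709822 mm³ per gray-sum
row 0: Σ corner-gray over 7 cells = 3421  → 2.4283
row 1: Σ corner-gray over 7 cells = 4379  → 3.1083
row 2: Σ corner-gray over 7 cells = 4047  → 2.8726
row 3: Σ corner-gray over 7 cells = 4058  → 2.8805
row 4: Σ corner-gray over 7 cells = 4521  → 3.2091
row 5: Σ corner-gray over 7 cells = 3374  → 2.3949
row 6: Σ corner-gray over 7 cells = 3107  → 2.2054
row 7: Σ corner-gray over 7 cells = 3361  → 2.3857
row 8: Σ corner-gray over 7 cells = 2933  → 2.0819
Σ rows: total corner-gray = 33201  → 23.5668 mm³

23.567


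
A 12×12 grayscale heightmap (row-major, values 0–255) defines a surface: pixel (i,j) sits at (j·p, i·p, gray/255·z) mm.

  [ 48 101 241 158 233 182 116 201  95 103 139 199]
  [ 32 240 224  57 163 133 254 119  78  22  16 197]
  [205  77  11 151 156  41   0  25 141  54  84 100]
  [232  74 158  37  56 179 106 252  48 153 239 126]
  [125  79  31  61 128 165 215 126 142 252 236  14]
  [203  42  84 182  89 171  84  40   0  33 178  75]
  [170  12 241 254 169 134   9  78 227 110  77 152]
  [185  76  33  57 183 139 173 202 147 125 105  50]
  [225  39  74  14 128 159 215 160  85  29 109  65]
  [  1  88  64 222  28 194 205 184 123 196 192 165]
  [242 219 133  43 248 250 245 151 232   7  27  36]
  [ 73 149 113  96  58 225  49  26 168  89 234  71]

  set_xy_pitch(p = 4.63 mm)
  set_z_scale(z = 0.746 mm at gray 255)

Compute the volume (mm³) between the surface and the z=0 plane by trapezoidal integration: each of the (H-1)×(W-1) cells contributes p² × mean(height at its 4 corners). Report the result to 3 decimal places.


height_mm = gray/255 × 0.746; cell vol = 4.63² × mean(4 corners)
unit = 4.63² × 0.746 / (4×255) = 0.0156784 mm³ per gray-sum
row 0: Σ corner-gray over 11 cells = 6226  → 97.6135
row 1: Σ corner-gray over 11 cells = 4626  → 72.5281
row 2: Σ corner-gray over 11 cells = 4747  → 74.4252
row 3: Σ corner-gray over 11 cells = 5971  → 93.6155
row 4: Σ corner-gray over 11 cells = 5093  → 79.8499
row 5: Σ corner-gray over 11 cells = 5028  → 78.8308
row 6: Σ corner-gray over 11 cells = 5659  → 88.7238
row 7: Σ corner-gray over 11 cells = 5029  → 78.8465
row 8: Σ corner-gray over 11 cells = 5472  → 85.7920
row 9: Σ corner-gray over 11 cells = 6546  → 102.6305
row 10: Σ corner-gray over 11 cells = 5946  → 93.2235
Σ rows: total corner-gray = 60343  → 946.0793 mm³

946.079


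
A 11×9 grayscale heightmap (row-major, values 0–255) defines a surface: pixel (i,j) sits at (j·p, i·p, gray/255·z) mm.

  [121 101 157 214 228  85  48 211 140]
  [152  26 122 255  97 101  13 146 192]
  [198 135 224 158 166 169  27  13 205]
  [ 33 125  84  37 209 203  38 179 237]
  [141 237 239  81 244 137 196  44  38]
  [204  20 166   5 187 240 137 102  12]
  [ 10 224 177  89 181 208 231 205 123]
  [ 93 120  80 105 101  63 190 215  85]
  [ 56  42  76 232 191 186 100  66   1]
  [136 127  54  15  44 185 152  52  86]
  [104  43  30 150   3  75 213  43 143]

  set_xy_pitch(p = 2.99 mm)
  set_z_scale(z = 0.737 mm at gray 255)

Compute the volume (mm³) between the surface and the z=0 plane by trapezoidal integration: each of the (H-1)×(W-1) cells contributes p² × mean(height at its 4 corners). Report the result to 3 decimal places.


height_mm = gray/255 × 0.737; cell vol = 2.99² × mean(4 corners)
unit = 2.99² × 0.737 / (4×255) = 0.00645966 mm³ per gray-sum
row 0: Σ corner-gray over 8 cells = 4213  → 27.2145
row 1: Σ corner-gray over 8 cells = 4051  → 26.1681
row 2: Σ corner-gray over 8 cells = 4207  → 27.1758
row 3: Σ corner-gray over 8 cells = 4555  → 29.4238
row 4: Σ corner-gray over 8 cells = 4465  → 28.8424
row 5: Σ corner-gray over 8 cells = 4693  → 30.3152
row 6: Σ corner-gray over 8 cells = 4689  → 30.2893
row 7: Σ corner-gray over 8 cells = 3769  → 24.3465
row 8: Σ corner-gray over 8 cells = 3323  → 21.4655
row 9: Σ corner-gray over 8 cells = 2841  → 18.3519
Σ rows: total corner-gray = 40806  → 263.5929 mm³

263.593


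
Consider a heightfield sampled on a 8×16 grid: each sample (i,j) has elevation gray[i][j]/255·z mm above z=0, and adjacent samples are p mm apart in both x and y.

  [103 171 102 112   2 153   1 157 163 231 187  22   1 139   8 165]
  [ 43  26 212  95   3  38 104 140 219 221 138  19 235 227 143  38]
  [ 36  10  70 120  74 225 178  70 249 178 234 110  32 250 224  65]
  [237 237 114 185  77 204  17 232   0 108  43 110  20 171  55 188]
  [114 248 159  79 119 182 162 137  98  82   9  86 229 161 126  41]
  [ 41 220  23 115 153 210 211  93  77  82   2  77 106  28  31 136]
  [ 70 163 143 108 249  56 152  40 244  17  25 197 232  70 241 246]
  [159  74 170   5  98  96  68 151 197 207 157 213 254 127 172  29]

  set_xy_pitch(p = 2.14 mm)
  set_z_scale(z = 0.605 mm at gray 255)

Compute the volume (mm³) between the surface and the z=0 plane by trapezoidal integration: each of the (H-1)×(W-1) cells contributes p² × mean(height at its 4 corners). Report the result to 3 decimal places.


height_mm = gray/255 × 0.605; cell vol = 2.14² × mean(4 corners)
unit = 2.14² × 0.605 / (4×255) = 0.00271633 mm³ per gray-sum
row 0: Σ corner-gray over 15 cells = 6887  → 18.7074
row 1: Σ corner-gray over 15 cells = 7870  → 21.3775
row 2: Σ corner-gray over 15 cells = 7720  → 20.9701
row 3: Σ corner-gray over 15 cells = 7480  → 20.3182
row 4: Σ corner-gray over 15 cells = 6942  → 18.8568
row 5: Σ corner-gray over 15 cells = 7223  → 19.6201
row 6: Σ corner-gray over 15 cells = 8356  → 22.6977
Σ rows: total corner-gray = 52478  → 142.5476 mm³

142.548


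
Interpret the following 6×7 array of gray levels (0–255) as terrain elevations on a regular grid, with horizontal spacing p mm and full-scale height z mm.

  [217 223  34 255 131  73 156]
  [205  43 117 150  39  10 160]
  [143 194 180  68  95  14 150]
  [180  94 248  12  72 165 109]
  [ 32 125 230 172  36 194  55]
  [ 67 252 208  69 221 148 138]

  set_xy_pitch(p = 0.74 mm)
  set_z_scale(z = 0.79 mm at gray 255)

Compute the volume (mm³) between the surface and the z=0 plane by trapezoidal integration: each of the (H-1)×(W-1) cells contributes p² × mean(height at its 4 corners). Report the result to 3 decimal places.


height_mm = gray/255 × 0.79; cell vol = 0.74² × mean(4 corners)
unit = 0.74² × 0.79 / (4×255) = 0.000424122 mm³ per gray-sum
row 0: Σ corner-gray over 6 cells = 2888  → 1.2249
row 1: Σ corner-gray over 6 cells = 2478  → 1.0510
row 2: Σ corner-gray over 6 cells = 2866  → 1.2155
row 3: Σ corner-gray over 6 cells = 3072  → 1.3029
row 4: Σ corner-gray over 6 cells = 3602  → 1.5277
Σ rows: total corner-gray = 14906  → 6.3220 mm³

6.322


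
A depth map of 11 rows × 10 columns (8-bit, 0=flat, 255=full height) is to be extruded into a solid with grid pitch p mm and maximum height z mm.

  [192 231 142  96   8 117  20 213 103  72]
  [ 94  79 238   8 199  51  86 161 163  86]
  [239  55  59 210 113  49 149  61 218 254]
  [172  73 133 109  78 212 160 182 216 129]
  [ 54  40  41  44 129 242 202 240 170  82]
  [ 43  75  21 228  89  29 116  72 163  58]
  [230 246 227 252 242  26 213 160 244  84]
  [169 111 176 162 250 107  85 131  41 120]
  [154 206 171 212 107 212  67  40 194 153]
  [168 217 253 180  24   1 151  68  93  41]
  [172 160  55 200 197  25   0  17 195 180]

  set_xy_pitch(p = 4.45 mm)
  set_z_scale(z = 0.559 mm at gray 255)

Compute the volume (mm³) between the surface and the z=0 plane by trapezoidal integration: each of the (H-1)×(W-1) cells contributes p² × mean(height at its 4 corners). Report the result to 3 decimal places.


height_mm = gray/255 × 0.559; cell vol = 4.45² × mean(4 corners)
unit = 4.45² × 0.559 / (4×255) = 0.0108525 mm³ per gray-sum
row 0: Σ corner-gray over 9 cells = 4274  → 46.3838
row 1: Σ corner-gray over 9 cells = 4471  → 48.5217
row 2: Σ corner-gray over 9 cells = 4948  → 53.6984
row 3: Σ corner-gray over 9 cells = 4979  → 54.0348
row 4: Σ corner-gray over 9 cells = 4039  → 43.8334
row 5: Σ corner-gray over 9 cells = 5221  → 56.6611
row 6: Σ corner-gray over 9 cells = 5949  → 64.5618
row 7: Σ corner-gray over 9 cells = 5140  → 55.7821
row 8: Σ corner-gray over 9 cells = 4908  → 53.2643
row 9: Σ corner-gray over 9 cells = 4233  → 45.9388
Σ rows: total corner-gray = 48162  → 522.6803 mm³

522.680


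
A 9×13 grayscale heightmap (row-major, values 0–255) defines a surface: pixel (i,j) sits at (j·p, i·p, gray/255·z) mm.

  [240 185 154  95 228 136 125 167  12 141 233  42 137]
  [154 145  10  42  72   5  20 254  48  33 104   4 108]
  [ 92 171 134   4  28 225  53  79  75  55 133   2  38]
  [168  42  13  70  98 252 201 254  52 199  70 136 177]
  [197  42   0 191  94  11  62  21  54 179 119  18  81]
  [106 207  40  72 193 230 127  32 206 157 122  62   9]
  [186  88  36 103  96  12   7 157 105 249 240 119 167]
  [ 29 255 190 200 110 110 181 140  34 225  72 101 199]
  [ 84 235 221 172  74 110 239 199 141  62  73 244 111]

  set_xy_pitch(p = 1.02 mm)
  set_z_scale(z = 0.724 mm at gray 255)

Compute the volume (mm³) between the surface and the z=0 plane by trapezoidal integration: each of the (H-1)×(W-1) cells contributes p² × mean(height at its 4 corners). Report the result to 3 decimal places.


31.886

height_mm = gray/255 × 0.724; cell vol = 1.02² × mean(4 corners)
unit = 1.02² × 0.724 / (4×255) = 0.00073848 mm³ per gray-sum
row 0: Σ corner-gray over 12 cells = 5149  → 3.8024
row 1: Σ corner-gray over 12 cells = 3784  → 2.7944
row 2: Σ corner-gray over 12 cells = 5167  → 3.8157
row 3: Σ corner-gray over 12 cells = 4979  → 3.6769
row 4: Σ corner-gray over 12 cells = 4871  → 3.5971
row 5: Σ corner-gray over 12 cells = 5788  → 4.2743
row 6: Σ corner-gray over 12 cells = 6241  → 4.6089
row 7: Σ corner-gray over 12 cells = 7199  → 5.3163
Σ rows: total corner-gray = 43178  → 31.8861 mm³


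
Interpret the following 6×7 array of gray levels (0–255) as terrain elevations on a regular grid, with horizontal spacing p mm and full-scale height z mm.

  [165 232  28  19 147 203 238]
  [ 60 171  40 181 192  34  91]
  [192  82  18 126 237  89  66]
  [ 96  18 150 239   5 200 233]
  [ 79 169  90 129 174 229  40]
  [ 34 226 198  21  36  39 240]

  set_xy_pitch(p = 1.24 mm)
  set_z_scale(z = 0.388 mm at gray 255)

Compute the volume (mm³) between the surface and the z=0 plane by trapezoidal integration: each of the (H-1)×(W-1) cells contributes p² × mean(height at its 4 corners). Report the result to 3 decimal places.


8.762

height_mm = gray/255 × 0.388; cell vol = 1.24² × mean(4 corners)
unit = 1.24² × 0.388 / (4×255) = 0.000584891 mm³ per gray-sum
row 0: Σ corner-gray over 6 cells = 3048  → 1.7827
row 1: Σ corner-gray over 6 cells = 2749  → 1.6079
row 2: Σ corner-gray over 6 cells = 2915  → 1.7050
row 3: Σ corner-gray over 6 cells = 3254  → 1.9032
row 4: Σ corner-gray over 6 cells = 3015  → 1.7634
Σ rows: total corner-gray = 14981  → 8.7623 mm³


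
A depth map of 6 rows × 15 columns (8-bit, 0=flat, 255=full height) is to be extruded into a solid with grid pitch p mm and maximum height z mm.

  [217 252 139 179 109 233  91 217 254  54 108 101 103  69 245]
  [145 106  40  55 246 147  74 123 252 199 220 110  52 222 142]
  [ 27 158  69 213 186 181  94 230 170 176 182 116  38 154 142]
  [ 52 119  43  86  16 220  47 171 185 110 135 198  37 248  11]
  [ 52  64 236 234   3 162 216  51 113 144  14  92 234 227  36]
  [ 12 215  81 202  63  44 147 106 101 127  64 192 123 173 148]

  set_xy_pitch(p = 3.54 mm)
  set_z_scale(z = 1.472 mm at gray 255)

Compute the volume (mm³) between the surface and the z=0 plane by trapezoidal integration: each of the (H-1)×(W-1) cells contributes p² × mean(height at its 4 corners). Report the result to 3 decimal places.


683.642

height_mm = gray/255 × 1.472; cell vol = 3.54² × mean(4 corners)
unit = 3.54² × 1.472 / (4×255) = 0.0180848 mm³ per gray-sum
row 0: Σ corner-gray over 14 cells = 8259  → 149.3625
row 1: Σ corner-gray over 14 cells = 8082  → 146.1615
row 2: Σ corner-gray over 14 cells = 7396  → 133.7553
row 3: Σ corner-gray over 14 cells = 6961  → 125.8884
row 4: Σ corner-gray over 14 cells = 7104  → 128.4746
Σ rows: total corner-gray = 37802  → 683.6423 mm³


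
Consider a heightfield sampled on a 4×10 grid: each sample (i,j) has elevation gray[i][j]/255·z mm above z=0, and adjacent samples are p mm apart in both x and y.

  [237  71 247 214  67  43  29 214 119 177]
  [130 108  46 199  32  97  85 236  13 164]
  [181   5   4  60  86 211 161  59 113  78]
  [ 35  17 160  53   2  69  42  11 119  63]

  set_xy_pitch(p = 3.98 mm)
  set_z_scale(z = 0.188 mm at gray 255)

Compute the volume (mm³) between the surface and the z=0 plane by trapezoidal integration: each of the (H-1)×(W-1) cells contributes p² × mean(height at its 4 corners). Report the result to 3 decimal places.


31.041

height_mm = gray/255 × 0.188; cell vol = 3.98² × mean(4 corners)
unit = 3.98² × 0.188 / (4×255) = 0.0029196 mm³ per gray-sum
row 0: Σ corner-gray over 9 cells = 4348  → 12.6944
row 1: Σ corner-gray over 9 cells = 3583  → 10.4609
row 2: Σ corner-gray over 9 cells = 2701  → 7.8858
Σ rows: total corner-gray = 10632  → 31.0412 mm³


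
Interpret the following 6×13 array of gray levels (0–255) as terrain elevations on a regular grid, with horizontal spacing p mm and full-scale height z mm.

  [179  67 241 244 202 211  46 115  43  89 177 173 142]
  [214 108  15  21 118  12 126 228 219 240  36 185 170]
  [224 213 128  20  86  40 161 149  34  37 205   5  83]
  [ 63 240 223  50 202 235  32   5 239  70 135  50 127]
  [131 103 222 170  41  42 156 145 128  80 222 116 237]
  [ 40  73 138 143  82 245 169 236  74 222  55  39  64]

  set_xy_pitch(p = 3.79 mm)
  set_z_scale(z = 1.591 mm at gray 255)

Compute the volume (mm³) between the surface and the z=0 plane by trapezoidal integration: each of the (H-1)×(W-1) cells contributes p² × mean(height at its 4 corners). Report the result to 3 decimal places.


677.958

height_mm = gray/255 × 1.591; cell vol = 3.79² × mean(4 corners)
unit = 3.79² × 1.591 / (4×255) = 0.0224052 mm³ per gray-sum
row 0: Σ corner-gray over 12 cells = 6537  → 146.4627
row 1: Σ corner-gray over 12 cells = 5463  → 122.3995
row 2: Σ corner-gray over 12 cells = 5615  → 125.8051
row 3: Σ corner-gray over 12 cells = 6370  → 142.7210
row 4: Σ corner-gray over 12 cells = 6274  → 140.5701
Σ rows: total corner-gray = 30259  → 677.9583 mm³


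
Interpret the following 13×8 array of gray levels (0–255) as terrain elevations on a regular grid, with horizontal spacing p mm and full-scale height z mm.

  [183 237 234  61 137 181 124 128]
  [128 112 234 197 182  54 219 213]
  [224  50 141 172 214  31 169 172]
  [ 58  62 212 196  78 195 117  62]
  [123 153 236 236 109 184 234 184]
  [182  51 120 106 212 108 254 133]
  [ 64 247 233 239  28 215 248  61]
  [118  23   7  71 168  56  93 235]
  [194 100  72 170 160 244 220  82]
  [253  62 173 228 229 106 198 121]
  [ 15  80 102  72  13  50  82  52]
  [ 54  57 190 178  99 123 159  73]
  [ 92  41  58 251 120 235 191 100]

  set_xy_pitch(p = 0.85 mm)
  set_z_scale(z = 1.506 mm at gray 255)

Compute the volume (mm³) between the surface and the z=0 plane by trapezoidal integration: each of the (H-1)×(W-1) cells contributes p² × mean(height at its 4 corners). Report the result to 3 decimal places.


50.753

height_mm = gray/255 × 1.506; cell vol = 0.85² × mean(4 corners)
unit = 0.85² × 1.506 / (4×255) = 0.00106675 mm³ per gray-sum
row 0: Σ corner-gray over 7 cells = 4596  → 4.9028
row 1: Σ corner-gray over 7 cells = 4287  → 4.5732
row 2: Σ corner-gray over 7 cells = 3790  → 4.0430
row 3: Σ corner-gray over 7 cells = 4451  → 4.7481
row 4: Σ corner-gray over 7 cells = 4628  → 4.9369
row 5: Σ corner-gray over 7 cells = 4562  → 4.8665
row 6: Σ corner-gray over 7 cells = 3734  → 3.9832
row 7: Σ corner-gray over 7 cells = 3397  → 3.6237
row 8: Σ corner-gray over 7 cells = 4574  → 4.8793
row 9: Σ corner-gray over 7 cells = 3231  → 3.4467
row 10: Σ corner-gray over 7 cells = 2604  → 2.7778
row 11: Σ corner-gray over 7 cells = 3723  → 3.9715
Σ rows: total corner-gray = 47577  → 50.7528 mm³


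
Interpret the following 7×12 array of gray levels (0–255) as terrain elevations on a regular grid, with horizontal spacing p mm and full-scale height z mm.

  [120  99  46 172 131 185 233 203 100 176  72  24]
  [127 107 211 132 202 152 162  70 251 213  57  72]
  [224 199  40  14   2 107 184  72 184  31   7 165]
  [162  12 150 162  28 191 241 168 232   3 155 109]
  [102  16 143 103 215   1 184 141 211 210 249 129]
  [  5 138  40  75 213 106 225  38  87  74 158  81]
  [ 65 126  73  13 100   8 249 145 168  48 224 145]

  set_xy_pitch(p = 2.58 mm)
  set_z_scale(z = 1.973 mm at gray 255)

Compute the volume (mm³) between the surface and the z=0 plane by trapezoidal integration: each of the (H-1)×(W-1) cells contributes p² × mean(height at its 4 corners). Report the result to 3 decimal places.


428.911

height_mm = gray/255 × 1.973; cell vol = 2.58² × mean(4 corners)
unit = 2.58² × 1.973 / (4×255) = 0.0128756 mm³ per gray-sum
row 0: Σ corner-gray over 11 cells = 6291  → 81.0002
row 1: Σ corner-gray over 11 cells = 5382  → 69.2963
row 2: Σ corner-gray over 11 cells = 5024  → 64.6868
row 3: Σ corner-gray over 11 cells = 6132  → 78.9530
row 4: Σ corner-gray over 11 cells = 5571  → 71.7298
row 5: Σ corner-gray over 11 cells = 4912  → 63.2448
Σ rows: total corner-gray = 33312  → 428.9109 mm³


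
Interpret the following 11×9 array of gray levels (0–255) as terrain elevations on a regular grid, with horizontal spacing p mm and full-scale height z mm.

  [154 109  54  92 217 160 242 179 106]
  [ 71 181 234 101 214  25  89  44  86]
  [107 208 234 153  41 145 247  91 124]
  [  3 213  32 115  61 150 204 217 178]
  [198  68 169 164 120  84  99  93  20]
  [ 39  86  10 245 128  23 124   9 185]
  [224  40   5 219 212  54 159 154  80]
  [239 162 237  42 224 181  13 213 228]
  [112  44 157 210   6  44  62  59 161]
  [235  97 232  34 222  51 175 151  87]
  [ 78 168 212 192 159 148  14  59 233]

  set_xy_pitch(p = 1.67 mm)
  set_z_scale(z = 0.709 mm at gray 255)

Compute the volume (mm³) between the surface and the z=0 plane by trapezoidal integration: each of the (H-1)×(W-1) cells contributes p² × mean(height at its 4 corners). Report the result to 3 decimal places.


height_mm = gray/255 × 0.709; cell vol = 1.67² × mean(4 corners)
unit = 1.67² × 0.709 / (4×255) = 0.00193856 mm³ per gray-sum
row 0: Σ corner-gray over 8 cells = 4299  → 8.3339
row 1: Σ corner-gray over 8 cells = 4402  → 8.5335
row 2: Σ corner-gray over 8 cells = 4634  → 8.9833
row 3: Σ corner-gray over 8 cells = 3977  → 7.7096
row 4: Σ corner-gray over 8 cells = 3286  → 6.3701
row 5: Σ corner-gray over 8 cells = 3464  → 6.7152
row 6: Σ corner-gray over 8 cells = 4601  → 8.9193
row 7: Σ corner-gray over 8 cells = 4048  → 7.8473
row 8: Σ corner-gray over 8 cells = 3683  → 7.1397
row 9: Σ corner-gray over 8 cells = 4461  → 8.6479
Σ rows: total corner-gray = 40855  → 79.1998 mm³

79.200


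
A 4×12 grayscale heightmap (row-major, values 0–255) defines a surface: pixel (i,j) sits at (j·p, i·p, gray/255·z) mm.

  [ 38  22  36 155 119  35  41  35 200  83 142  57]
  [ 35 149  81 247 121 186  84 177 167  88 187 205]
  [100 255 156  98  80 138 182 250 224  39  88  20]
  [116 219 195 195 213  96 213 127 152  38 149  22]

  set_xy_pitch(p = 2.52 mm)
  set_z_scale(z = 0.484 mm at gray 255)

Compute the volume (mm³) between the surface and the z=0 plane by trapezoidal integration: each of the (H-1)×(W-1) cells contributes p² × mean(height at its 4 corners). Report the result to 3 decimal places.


height_mm = gray/255 × 0.484; cell vol = 2.52² × mean(4 corners)
unit = 2.52² × 0.484 / (4×255) = 0.00301333 mm³ per gray-sum
row 0: Σ corner-gray over 11 cells = 5045  → 15.2022
row 1: Σ corner-gray over 11 cells = 6354  → 19.1467
row 2: Σ corner-gray over 11 cells = 6472  → 19.5023
Σ rows: total corner-gray = 17871  → 53.8512 mm³

53.851


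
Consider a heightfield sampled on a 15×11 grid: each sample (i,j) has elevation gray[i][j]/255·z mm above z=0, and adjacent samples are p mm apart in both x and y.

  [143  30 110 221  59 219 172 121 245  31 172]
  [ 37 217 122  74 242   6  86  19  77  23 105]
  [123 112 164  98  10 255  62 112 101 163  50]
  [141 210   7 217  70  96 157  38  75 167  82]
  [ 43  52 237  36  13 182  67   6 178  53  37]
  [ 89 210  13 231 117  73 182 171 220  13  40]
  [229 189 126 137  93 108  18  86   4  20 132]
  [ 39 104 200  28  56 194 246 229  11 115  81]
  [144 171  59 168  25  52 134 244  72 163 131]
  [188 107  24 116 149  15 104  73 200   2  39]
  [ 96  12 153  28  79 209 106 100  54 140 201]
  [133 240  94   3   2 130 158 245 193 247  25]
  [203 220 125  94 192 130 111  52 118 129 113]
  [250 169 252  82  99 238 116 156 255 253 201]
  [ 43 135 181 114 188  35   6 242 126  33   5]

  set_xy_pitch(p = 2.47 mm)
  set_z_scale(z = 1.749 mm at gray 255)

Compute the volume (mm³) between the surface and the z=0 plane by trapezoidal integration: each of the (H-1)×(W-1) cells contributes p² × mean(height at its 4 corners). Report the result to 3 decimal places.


692.985

height_mm = gray/255 × 1.749; cell vol = 2.47² × mean(4 corners)
unit = 2.47² × 1.749 / (4×255) = 0.0104612 mm³ per gray-sum
row 0: Σ corner-gray over 10 cells = 4605  → 48.1741
row 1: Σ corner-gray over 10 cells = 4201  → 43.9477
row 2: Σ corner-gray over 10 cells = 4624  → 48.3728
row 3: Σ corner-gray over 10 cells = 4025  → 42.1065
row 4: Σ corner-gray over 10 cells = 4317  → 45.1612
row 5: Σ corner-gray over 10 cells = 4512  → 47.2012
row 6: Σ corner-gray over 10 cells = 4409  → 46.1236
row 7: Σ corner-gray over 10 cells = 4937  → 51.6472
row 8: Σ corner-gray over 10 cells = 4258  → 44.5440
row 9: Σ corner-gray over 10 cells = 3866  → 40.4432
row 10: Σ corner-gray over 10 cells = 4841  → 50.6429
row 11: Σ corner-gray over 10 cells = 5440  → 56.9092
row 12: Σ corner-gray over 10 cells = 6349  → 66.4185
row 13: Σ corner-gray over 10 cells = 5859  → 61.2925
Σ rows: total corner-gray = 66243  → 692.9845 mm³
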